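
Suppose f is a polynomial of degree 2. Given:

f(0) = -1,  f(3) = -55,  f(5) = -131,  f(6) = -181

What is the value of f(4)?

Write f(x) = ax² + bx + c; the 4 given values yield a linear system in the 3 coefficients.
Solving, f(x) = -4x² - 6x - 1.
Then f(4) = -89.

-89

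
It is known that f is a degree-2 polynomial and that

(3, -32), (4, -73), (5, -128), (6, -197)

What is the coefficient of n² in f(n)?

-7

First differences: -41, -55, -69. Second differences: -14, -14.
Level-2 differences are constant, so f has degree 2.
Fitting a degree-2 polynomial gives f(n) = -7n² + 8n + 7.
The coefficient of n² is -7.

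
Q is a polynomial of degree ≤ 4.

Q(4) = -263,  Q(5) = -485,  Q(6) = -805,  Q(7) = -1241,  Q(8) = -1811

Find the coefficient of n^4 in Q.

First differences: -222, -320, -436, -570. Second differences: -98, -116, -134. Third differences: -18, -18.
Level-3 differences are constant, so Q has degree 3.
Fitting a degree-3 polynomial gives Q(n) = -3n³ - 4n² - 3n + 5.
The coefficient of n^4 is 0.

0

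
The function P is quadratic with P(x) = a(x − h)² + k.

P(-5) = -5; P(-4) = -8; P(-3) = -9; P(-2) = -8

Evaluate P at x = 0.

0

First differences -3, -1, 1; second difference 2 = 2a, so a = 1.
Expanding, the x-coefficient is −2ah = -2h; matching it to the data gives h = -3, and then k = -9.
So P(x) = 1(x + 3)² − 9.
P(0) = 1·3² − 9 = 0.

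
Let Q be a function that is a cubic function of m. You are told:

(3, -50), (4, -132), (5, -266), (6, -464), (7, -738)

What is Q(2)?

First differences: -82, -134, -198, -274. Second differences: -52, -64, -76. Third differences: -12, -12.
Level-3 differences are constant, so Q has degree 3.
Fitting a degree-3 polynomial gives Q(m) = -2m³ - 2m² + 6m + 4.
Then Q(2) = -8.

-8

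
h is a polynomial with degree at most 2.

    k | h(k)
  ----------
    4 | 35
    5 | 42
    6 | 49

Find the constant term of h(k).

First differences: 7, 7.
Level-1 differences are constant, so h has degree 1.
Fitting a degree-1 polynomial gives h(k) = 7k + 7.
The constant term is h(0) = 7.

7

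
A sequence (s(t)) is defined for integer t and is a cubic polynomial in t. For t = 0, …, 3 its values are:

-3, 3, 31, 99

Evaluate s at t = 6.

Write s(t) = at³ + bt² + ct + d; the 4 given values yield a linear system in the 4 coefficients.
Solving, s(t) = 3t³ + 2t² + t - 3.
Then s(6) = 723.

723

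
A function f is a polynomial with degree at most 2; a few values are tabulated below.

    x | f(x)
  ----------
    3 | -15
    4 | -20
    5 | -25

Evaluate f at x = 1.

-5

Write f(x) = ax² + bx + c; the 3 given values yield a linear system in the 3 coefficients.
Solving, the leading coefficient vanishes, and f(x) = -5x.
Then f(1) = -5.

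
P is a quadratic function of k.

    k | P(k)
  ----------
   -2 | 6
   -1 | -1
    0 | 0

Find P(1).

9

Write P(k) = ak² + bk + c; the 3 given values yield a linear system in the 3 coefficients.
Solving, P(k) = 4k² + 5k.
Then P(1) = 9.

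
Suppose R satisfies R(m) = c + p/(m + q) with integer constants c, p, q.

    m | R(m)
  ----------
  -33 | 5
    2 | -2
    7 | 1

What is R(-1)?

(R(m) − c)(m + q) = p for each data point; the three points give a linear system in c and q, then p follows.
Solving: c = 4, q = 3, p = -30, so R(m) = 4 − 30/(m + 3).
Then R(-1) = 4 − 30/2 = -11.

-11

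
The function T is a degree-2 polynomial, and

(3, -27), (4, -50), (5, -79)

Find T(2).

-10

Write T(n) = an² + bn + c; the 3 given values yield a linear system in the 3 coefficients.
Solving, T(n) = -3n² - 2n + 6.
Then T(2) = -10.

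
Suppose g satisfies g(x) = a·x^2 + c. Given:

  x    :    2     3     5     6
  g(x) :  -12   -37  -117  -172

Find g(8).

-312

From g(2) = -12 and g(3) = -37: 4a + c = -12 and 9a + c = -37.
Subtracting: 5a = -25, so a = -5; then c = -12 − (-5)·4 = 8.
So g(x) = -5x² + 8, and g(8) = -312.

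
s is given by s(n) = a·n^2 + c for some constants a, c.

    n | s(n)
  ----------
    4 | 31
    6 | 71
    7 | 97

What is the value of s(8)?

127

From s(4) = 31 and s(6) = 71: 16a + c = 31 and 36a + c = 71.
Subtracting: 20a = 40, so a = 2; then c = 31 − 2·16 = -1.
So s(n) = 2n² − 1, and s(8) = 127.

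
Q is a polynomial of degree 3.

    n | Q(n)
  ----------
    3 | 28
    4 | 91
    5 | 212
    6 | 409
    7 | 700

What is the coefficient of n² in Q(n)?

First differences: 63, 121, 197, 291. Second differences: 58, 76, 94. Third differences: 18, 18.
Level-3 differences are constant, so Q has degree 3.
Fitting a degree-3 polynomial gives Q(n) = 3n³ - 7n² + n + 7.
The coefficient of n² is -7.

-7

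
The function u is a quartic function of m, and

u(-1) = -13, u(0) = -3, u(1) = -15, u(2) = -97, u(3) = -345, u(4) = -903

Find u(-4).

-415

First differences: 10, -12, -82, -248, -558. Second differences: -22, -70, -166, -310. Third differences: -48, -96, -144. Fourth differences: -48, -48.
Level-4 differences are constant, so u has degree 4.
Fitting a degree-4 polynomial gives u(m) = -2m^4 - 4m³ - 9m² + 3m - 3.
Then u(-4) = -415.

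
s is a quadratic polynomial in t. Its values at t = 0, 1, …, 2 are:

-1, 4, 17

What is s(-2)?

13

Write s(t) = at² + bt + c; the 3 given values yield a linear system in the 3 coefficients.
Solving, s(t) = 4t² + t - 1.
Then s(-2) = 13.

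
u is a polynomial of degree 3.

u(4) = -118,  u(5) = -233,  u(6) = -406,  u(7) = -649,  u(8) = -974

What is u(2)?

First differences: -115, -173, -243, -325. Second differences: -58, -70, -82. Third differences: -12, -12.
Level-3 differences are constant, so u has degree 3.
Fitting a degree-3 polynomial gives u(n) = -2n³ + n² - 2n + 2.
Then u(2) = -14.

-14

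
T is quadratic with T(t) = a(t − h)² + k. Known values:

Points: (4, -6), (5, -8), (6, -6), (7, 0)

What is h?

First differences -2, 2, 6; second difference 4 = 2a, so a = 2.
Expanding, the t-coefficient is −2ah = -4h; matching it to the data gives h = 5, and then k = -8.
So T(t) = 2(t − 5)² − 8.
Hence h = 5.

5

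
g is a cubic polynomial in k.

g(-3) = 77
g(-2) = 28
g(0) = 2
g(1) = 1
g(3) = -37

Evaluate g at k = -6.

Write g(k) = ak³ + bk² + ck + d; the 5 given values yield a linear system in the 4 coefficients.
Solving, g(k) = -2k³ + 2k² - k + 2.
Then g(-6) = 512.

512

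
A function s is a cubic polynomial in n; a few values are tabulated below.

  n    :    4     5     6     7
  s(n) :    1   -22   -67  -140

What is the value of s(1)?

-2

Write s(n) = an³ + bn² + cn + d; the 4 given values yield a linear system in the 4 coefficients.
Solving, s(n) = -n³ + 4n² + 2n - 7.
Then s(1) = -2.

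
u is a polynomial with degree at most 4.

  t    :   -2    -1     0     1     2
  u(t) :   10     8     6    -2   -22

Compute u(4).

First differences: -2, -2, -8, -20. Second differences: 0, -6, -12. Third differences: -6, -6.
Level-3 differences are constant, so u has degree 3.
Fitting a degree-3 polynomial gives u(t) = -t³ - 3t² - 4t + 6.
Then u(4) = -122.

-122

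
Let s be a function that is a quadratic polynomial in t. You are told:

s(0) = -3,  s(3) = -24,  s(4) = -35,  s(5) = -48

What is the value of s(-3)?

0

Write s(t) = at² + bt + c; the 4 given values yield a linear system in the 3 coefficients.
Solving, s(t) = -t² - 4t - 3.
Then s(-3) = 0.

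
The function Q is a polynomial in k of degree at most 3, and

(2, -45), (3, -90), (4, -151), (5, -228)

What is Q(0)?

Write Q(k) = ak³ + bk² + ck + d; the 4 given values yield a linear system in the 4 coefficients.
Solving, the leading coefficient vanishes, and Q(k) = -8k² - 5k - 3.
The constant term is Q(0) = -3.

-3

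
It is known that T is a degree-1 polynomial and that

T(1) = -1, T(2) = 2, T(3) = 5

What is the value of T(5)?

First differences: 3, 3.
Level-1 differences are constant, so T has degree 1.
Fitting a degree-1 polynomial gives T(x) = 3x - 4.
Then T(5) = 11.

11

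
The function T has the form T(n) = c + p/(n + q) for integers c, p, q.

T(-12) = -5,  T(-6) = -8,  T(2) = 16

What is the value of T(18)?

0

(T(n) − c)(n + q) = p for each data point; the three points give a linear system in c and q, then p follows.
Solving: c = -2, q = 0, p = 36, so T(n) = -2 + 36/(n + 0).
Then T(18) = -2 + 36/18 = 0.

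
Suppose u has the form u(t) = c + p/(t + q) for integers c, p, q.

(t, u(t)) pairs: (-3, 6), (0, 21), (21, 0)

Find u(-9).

3

(u(t) − c)(t + q) = p for each data point; the three points give a linear system in c and q, then p follows.
Solving: c = 1, q = -1, p = -20, so u(t) = 1 − 20/(t − 1).
Then u(-9) = 1 − 20/(-10) = 3.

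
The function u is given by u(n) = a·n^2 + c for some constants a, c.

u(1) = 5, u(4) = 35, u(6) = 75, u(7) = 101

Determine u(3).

From u(1) = 5 and u(4) = 35: 1a + c = 5 and 16a + c = 35.
Subtracting: 15a = 30, so a = 2; then c = 5 − 2·1 = 3.
So u(n) = 2n² + 3, and u(3) = 21.

21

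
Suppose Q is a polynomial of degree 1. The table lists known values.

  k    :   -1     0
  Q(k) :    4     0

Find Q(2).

-8

Write Q(k) = ak + b; the 2 given values yield a linear system in the 2 coefficients.
Solving, Q(k) = -4k.
Then Q(2) = -8.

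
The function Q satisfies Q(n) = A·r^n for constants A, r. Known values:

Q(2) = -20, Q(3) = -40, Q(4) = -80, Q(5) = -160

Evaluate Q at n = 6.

Consecutive ratio: -40/(-20) = 2, and -80/(-40) = 2, so r = 2.
Then A·2^2 = -20 gives A = -5, and Q(n) = -5·2^n.
Q(6) = -5·2^6 = -320.

-320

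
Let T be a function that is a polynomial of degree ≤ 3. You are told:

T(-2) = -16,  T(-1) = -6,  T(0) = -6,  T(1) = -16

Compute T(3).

-66

Write T(k) = ak³ + bk² + ck + d; the 4 given values yield a linear system in the 4 coefficients.
Solving, the leading coefficient vanishes, and T(k) = -5k² - 5k - 6.
Then T(3) = -66.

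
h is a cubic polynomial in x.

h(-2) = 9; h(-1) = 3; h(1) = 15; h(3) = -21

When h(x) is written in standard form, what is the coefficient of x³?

-2

Write h(x) = ax³ + bx² + cx + d; the 4 given values yield a linear system in the 4 coefficients.
Solving, h(x) = -2x³ + 8x + 9.
The coefficient of x³ is -2.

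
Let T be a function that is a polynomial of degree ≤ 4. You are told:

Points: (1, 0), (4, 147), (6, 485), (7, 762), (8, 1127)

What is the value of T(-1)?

Write T(n) = an^4 + bn³ + cn² + dn + e; the 5 given values yield a linear system in the 5 coefficients.
Solving, the leading coefficient vanishes, and T(n) = 2n³ + 2n² - 3n - 1.
Then T(-1) = 2.

2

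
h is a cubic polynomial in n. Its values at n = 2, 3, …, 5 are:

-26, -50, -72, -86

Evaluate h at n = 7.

Write h(n) = an³ + bn² + cn + d; the 4 given values yield a linear system in the 4 coefficients.
Solving, h(n) = n³ - 8n² - 3n + 4.
Then h(7) = -66.

-66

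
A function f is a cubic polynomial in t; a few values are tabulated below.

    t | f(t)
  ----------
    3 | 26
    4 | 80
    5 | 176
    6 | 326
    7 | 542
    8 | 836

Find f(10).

Write f(t) = at³ + bt² + ct + d; the 6 given values yield a linear system in the 4 coefficients.
Solving, f(t) = 2t³ - 3t² + t - 4.
Then f(10) = 1706.

1706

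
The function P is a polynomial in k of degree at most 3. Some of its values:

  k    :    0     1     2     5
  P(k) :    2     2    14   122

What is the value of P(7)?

Write P(k) = ak³ + bk² + ck + d; the 4 given values yield a linear system in the 4 coefficients.
Solving, the leading coefficient vanishes, and P(k) = 6k² - 6k + 2.
Then P(7) = 254.

254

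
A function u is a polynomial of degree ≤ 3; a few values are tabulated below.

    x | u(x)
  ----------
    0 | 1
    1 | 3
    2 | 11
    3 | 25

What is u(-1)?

Write u(x) = ax³ + bx² + cx + d; the 4 given values yield a linear system in the 4 coefficients.
Solving, the leading coefficient vanishes, and u(x) = 3x² - x + 1.
Then u(-1) = 5.

5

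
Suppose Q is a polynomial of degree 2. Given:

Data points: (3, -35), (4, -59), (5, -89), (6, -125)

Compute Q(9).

-269

First differences: -24, -30, -36. Second differences: -6, -6.
Level-2 differences are constant, so Q has degree 2.
Fitting a degree-2 polynomial gives Q(k) = -3k² - 3k + 1.
Then Q(9) = -269.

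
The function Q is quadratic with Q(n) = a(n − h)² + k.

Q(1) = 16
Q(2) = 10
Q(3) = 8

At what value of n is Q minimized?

3

First differences -6, -2; second difference 4 = 2a, so a = 2.
Expanding, the n-coefficient is −2ah = -4h; matching it to the data gives h = 3, and then k = 8.
So Q(n) = 2(n − 3)² + 8.
Hence h = 3.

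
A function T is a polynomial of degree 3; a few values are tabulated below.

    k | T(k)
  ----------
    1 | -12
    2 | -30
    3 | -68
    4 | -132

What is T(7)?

Write T(k) = ak³ + bk² + ck + d; the 4 given values yield a linear system in the 4 coefficients.
Solving, T(k) = -k³ - 4k² + k - 8.
Then T(7) = -540.

-540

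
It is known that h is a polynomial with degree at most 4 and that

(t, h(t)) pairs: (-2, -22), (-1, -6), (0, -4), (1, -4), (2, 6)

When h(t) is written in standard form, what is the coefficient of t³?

First differences: 16, 2, 0, 10. Second differences: -14, -2, 10. Third differences: 12, 12.
Level-3 differences are constant, so h has degree 3.
Fitting a degree-3 polynomial gives h(t) = 2t³ - t² - t - 4.
The coefficient of t³ is 2.

2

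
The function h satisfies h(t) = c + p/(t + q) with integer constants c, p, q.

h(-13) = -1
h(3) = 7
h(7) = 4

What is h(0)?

25

(h(t) − c)(t + q) = p for each data point; the three points give a linear system in c and q, then p follows.
Solving: c = 1, q = 1, p = 24, so h(t) = 1 + 24/(t + 1).
Then h(0) = 1 + 24/1 = 25.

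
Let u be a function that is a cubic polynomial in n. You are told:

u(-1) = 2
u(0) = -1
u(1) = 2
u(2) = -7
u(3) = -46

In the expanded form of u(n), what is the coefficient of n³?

-3

First differences: -3, 3, -9, -39. Second differences: 6, -12, -30. Third differences: -18, -18.
Level-3 differences are constant, so u has degree 3.
Fitting a degree-3 polynomial gives u(n) = -3n³ + 3n² + 3n - 1.
The coefficient of n³ is -3.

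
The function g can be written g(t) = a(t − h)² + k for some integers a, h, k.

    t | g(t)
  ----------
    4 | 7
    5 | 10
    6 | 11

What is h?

6

First differences 3, 1; second difference -2 = 2a, so a = -1.
Expanding, the t-coefficient is −2ah = 2h; matching it to the data gives h = 6, and then k = 11.
So g(t) = -1(t − 6)² + 11.
Hence h = 6.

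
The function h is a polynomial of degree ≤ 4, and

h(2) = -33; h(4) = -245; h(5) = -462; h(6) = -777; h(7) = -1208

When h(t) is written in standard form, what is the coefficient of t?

Write h(t) = at^4 + bt³ + ct² + dt + e; the 5 given values yield a linear system in the 5 coefficients.
Solving, the leading coefficient vanishes, and h(t) = -3t³ - 4t² + 2t + 3.
The coefficient of t is 2.

2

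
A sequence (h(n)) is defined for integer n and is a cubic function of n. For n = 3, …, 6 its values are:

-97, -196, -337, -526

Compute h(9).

Write h(n) = an³ + bn² + cn + d; the 4 given values yield a linear system in the 4 coefficients.
Solving, h(n) = -n³ - 9n² + n + 8.
Then h(9) = -1441.

-1441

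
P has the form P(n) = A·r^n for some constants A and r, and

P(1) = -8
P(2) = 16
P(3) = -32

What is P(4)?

Consecutive ratio: 16/(-8) = -2, and -32/16 = -2, so r = -2.
Then A·(-2)^1 = -8 gives A = 4, and P(n) = 4·(-2)^n.
P(4) = 4·(-2)^4 = 64.

64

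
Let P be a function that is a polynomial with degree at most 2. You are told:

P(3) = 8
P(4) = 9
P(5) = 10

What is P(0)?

Write P(k) = ak² + bk + c; the 3 given values yield a linear system in the 3 coefficients.
Solving, the leading coefficient vanishes, and P(k) = k + 5.
Then P(0) = 5.

5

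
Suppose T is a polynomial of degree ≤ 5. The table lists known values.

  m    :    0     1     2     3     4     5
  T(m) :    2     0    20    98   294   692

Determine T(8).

4298

First differences: -2, 20, 78, 196, 398. Second differences: 22, 58, 118, 202. Third differences: 36, 60, 84. Fourth differences: 24, 24.
Level-4 differences are constant, so T has degree 4.
Fitting a degree-4 polynomial gives T(m) = m^4 + 4m² - 7m + 2.
Then T(8) = 4298.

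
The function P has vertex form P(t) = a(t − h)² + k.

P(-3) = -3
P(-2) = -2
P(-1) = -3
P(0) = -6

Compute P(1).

-11

First differences 1, -1, -3; second difference -2 = 2a, so a = -1.
Expanding, the t-coefficient is −2ah = 2h; matching it to the data gives h = -2, and then k = -2.
So P(t) = -1(t + 2)² − 2.
P(1) = -1·3² − 2 = -11.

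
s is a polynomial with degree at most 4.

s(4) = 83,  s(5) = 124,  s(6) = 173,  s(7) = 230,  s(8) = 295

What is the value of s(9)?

368

First differences: 41, 49, 57, 65. Second differences: 8, 8, 8.
Level-2 differences are constant, so s has degree 2.
Extending the table by one column gives the next first difference 73, so s(9) = 295 + 73 = 368.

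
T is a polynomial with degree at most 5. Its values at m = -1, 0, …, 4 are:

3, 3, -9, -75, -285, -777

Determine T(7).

First differences: 0, -12, -66, -210, -492. Second differences: -12, -54, -144, -282. Third differences: -42, -90, -138. Fourth differences: -48, -48.
Level-4 differences are constant, so T has degree 4.
Fitting a degree-4 polynomial gives T(m) = -2m^4 - 3m³ - 4m² - 3m + 3.
Then T(7) = -6045.

-6045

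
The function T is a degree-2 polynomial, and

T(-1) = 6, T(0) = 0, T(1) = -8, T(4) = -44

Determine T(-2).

10

Write T(t) = at² + bt + c; the 4 given values yield a linear system in the 3 coefficients.
Solving, T(t) = -t² - 7t.
Then T(-2) = 10.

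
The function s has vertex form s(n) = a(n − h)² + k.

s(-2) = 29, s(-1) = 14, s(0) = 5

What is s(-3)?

50

First differences -15, -9; second difference 6 = 2a, so a = 3.
Expanding, the n-coefficient is −2ah = -6h; matching it to the data gives h = 1, and then k = 2.
So s(n) = 3(n − 1)² + 2.
s(-3) = 3·(-4)² + 2 = 50.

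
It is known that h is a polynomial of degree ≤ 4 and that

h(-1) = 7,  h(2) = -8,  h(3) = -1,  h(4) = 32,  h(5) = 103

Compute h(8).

664

Write h(t) = at^4 + bt³ + ct² + dt + e; the 5 given values yield a linear system in the 5 coefficients.
Solving, the leading coefficient vanishes, and h(t) = 2t³ - 5t² - 6t + 8.
Then h(8) = 664.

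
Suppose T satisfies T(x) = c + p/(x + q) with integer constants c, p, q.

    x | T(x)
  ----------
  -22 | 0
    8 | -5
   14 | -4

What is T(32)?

(T(x) − c)(x + q) = p for each data point; the three points give a linear system in c and q, then p follows.
Solving: c = -2, q = 4, p = -36, so T(x) = -2 − 36/(x + 4).
Then T(32) = -2 − 36/36 = -3.

-3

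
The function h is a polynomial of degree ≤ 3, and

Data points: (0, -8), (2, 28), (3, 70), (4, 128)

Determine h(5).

202

Write h(n) = an³ + bn² + cn + d; the 4 given values yield a linear system in the 4 coefficients.
Solving, the leading coefficient vanishes, and h(n) = 8n² + 2n - 8.
Then h(5) = 202.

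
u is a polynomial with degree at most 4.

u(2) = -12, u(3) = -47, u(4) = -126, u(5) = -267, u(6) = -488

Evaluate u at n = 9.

Write u(n) = an^4 + bn³ + cn² + dn + e; the 5 given values yield a linear system in the 5 coefficients.
Solving, the leading coefficient vanishes, and u(n) = -3n³ + 5n² - 3n - 2.
Then u(9) = -1811.

-1811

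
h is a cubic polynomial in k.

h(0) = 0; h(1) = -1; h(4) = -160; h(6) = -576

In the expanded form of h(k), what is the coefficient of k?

0

Write h(k) = ak³ + bk² + ck + d; the 4 given values yield a linear system in the 4 coefficients.
Solving, h(k) = -3k³ + 2k².
The coefficient of k is 0.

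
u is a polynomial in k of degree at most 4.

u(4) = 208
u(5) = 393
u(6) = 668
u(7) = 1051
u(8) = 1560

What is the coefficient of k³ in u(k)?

First differences: 185, 275, 383, 509. Second differences: 90, 108, 126. Third differences: 18, 18.
Level-3 differences are constant, so u has degree 3.
Fitting a degree-3 polynomial gives u(k) = 3k³ + 2k + 8.
The coefficient of k³ is 3.

3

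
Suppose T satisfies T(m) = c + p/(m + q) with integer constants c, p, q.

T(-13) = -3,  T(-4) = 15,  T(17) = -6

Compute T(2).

-9

(T(m) − c)(m + q) = p for each data point; the three points give a linear system in c and q, then p follows.
Solving: c = -5, q = 3, p = -20, so T(m) = -5 − 20/(m + 3).
Then T(2) = -5 − 20/5 = -9.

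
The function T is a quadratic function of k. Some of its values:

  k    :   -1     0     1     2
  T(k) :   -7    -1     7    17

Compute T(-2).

First differences: 6, 8, 10. Second differences: 2, 2.
Level-2 differences are constant, so T has degree 2.
Fitting a degree-2 polynomial gives T(k) = k² + 7k - 1.
Then T(-2) = -11.

-11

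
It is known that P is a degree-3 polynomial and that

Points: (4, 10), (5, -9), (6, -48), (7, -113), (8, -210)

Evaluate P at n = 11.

First differences: -19, -39, -65, -97. Second differences: -20, -26, -32. Third differences: -6, -6.
Level-3 differences are constant, so P has degree 3.
Fitting a degree-3 polynomial gives P(n) = -n³ + 5n² - 3n + 6.
Then P(11) = -753.

-753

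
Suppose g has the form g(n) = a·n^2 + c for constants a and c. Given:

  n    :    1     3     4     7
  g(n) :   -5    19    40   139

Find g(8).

184

From g(1) = -5 and g(3) = 19: 1a + c = -5 and 9a + c = 19.
Subtracting: 8a = 24, so a = 3; then c = -5 − 3·1 = -8.
So g(n) = 3n² − 8, and g(8) = 184.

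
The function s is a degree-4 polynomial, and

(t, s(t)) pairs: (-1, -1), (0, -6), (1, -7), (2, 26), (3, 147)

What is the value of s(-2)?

2

Write s(t) = at^4 + bt³ + ct² + dt + e; the 5 given values yield a linear system in the 5 coefficients.
Solving, s(t) = t^4 + 3t³ + t² - 6t - 6.
Then s(-2) = 2.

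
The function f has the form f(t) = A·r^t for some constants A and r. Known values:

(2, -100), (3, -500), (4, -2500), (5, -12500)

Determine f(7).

-312500

Consecutive ratio: -500/(-100) = 5, and -2500/(-500) = 5, so r = 5.
Then A·5^2 = -100 gives A = -4, and f(t) = -4·5^t.
f(7) = -4·5^7 = -312500.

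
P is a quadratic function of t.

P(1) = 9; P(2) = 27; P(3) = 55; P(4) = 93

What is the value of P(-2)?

First differences: 18, 28, 38. Second differences: 10, 10.
Level-2 differences are constant, so P has degree 2.
Fitting a degree-2 polynomial gives P(t) = 5t² + 3t + 1.
Then P(-2) = 15.

15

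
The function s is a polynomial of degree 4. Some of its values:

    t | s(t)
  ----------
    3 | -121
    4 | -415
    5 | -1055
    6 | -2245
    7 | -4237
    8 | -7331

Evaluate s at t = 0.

5

First differences: -294, -640, -1190, -1992, -3094. Second differences: -346, -550, -802, -1102. Third differences: -204, -252, -300. Fourth differences: -48, -48.
Level-4 differences are constant, so s has degree 4.
Fitting a degree-4 polynomial gives s(t) = -2t^4 + 2t³ - 3t² + 3t + 5.
Then s(0) = 5.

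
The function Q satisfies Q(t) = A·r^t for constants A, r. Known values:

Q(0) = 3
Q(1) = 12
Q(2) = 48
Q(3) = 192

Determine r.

Consecutive ratio: 12/3 = 4, and 48/12 = 4, so r = 4.
Then A·4^0 = 3 gives A = 3, and Q(t) = 3·4^t.

4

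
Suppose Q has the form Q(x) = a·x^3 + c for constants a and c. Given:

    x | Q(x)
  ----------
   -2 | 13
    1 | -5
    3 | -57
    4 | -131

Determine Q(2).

From Q(-2) = 13 and Q(1) = -5: -8a + c = 13 and 1a + c = -5.
Subtracting: 9a = -18, so a = -2; then c = 13 − (-2)·(-8) = -3.
So Q(x) = -2x³ − 3, and Q(2) = -19.

-19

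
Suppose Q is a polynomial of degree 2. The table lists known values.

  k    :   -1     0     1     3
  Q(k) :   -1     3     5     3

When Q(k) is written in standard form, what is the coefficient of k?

3

Write Q(k) = ak² + bk + c; the 4 given values yield a linear system in the 3 coefficients.
Solving, Q(k) = -k² + 3k + 3.
The coefficient of k is 3.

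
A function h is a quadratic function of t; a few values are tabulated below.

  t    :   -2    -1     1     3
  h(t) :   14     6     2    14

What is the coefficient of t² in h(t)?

Write h(t) = at² + bt + c; the 4 given values yield a linear system in the 3 coefficients.
Solving, h(t) = 2t² - 2t + 2.
The coefficient of t² is 2.

2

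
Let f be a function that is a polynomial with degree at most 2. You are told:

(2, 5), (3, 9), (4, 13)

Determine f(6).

21

Write f(t) = at² + bt + c; the 3 given values yield a linear system in the 3 coefficients.
Solving, the leading coefficient vanishes, and f(t) = 4t - 3.
Then f(6) = 21.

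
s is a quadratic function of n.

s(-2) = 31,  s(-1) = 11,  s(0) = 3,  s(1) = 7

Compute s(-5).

163

Write s(n) = an² + bn + c; the 4 given values yield a linear system in the 3 coefficients.
Solving, s(n) = 6n² - 2n + 3.
Then s(-5) = 163.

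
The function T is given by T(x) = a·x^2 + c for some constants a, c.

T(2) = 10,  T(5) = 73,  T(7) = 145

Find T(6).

From T(2) = 10 and T(5) = 73: 4a + c = 10 and 25a + c = 73.
Subtracting: 21a = 63, so a = 3; then c = 10 − 3·4 = -2.
So T(x) = 3x² − 2, and T(6) = 106.

106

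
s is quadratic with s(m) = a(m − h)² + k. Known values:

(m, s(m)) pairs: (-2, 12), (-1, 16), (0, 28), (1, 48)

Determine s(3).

First differences 4, 12, 20; second difference 8 = 2a, so a = 4.
Expanding, the m-coefficient is −2ah = -8h; matching it to the data gives h = -2, and then k = 12.
So s(m) = 4(m + 2)² + 12.
s(3) = 4·5² + 12 = 112.

112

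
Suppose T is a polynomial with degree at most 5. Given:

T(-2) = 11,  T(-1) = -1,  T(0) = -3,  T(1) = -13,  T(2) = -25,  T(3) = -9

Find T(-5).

647

Write T(t) = at^5 + bt^4 + ct³ + dt² + et + p; the 6 given values yield a linear system in the 6 coefficients.
Solving, the leading coefficient vanishes, and T(t) = t^4 - t³ - 5t² - 5t - 3.
Then T(-5) = 647.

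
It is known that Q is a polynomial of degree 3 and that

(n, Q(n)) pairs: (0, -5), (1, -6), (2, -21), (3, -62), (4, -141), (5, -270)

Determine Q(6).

First differences: -1, -15, -41, -79, -129. Second differences: -14, -26, -38, -50. Third differences: -12, -12, -12.
Level-3 differences are constant, so Q has degree 3.
Fitting a degree-3 polynomial gives Q(n) = -2n³ - n² + 2n - 5.
Then Q(6) = -461.

-461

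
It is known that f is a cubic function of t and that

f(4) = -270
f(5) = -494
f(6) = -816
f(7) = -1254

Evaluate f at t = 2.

-44

Write f(t) = at³ + bt² + ct + d; the 4 given values yield a linear system in the 4 coefficients.
Solving, f(t) = -3t³ - 4t² - 5t + 6.
Then f(2) = -44.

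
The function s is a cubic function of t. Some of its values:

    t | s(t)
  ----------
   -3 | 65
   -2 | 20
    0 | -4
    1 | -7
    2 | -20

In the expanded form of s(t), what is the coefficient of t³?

-2

Write s(t) = at³ + bt² + ct + d; the 5 given values yield a linear system in the 4 coefficients.
Solving, s(t) = -2t³ + t² - 2t - 4.
The coefficient of t³ is -2.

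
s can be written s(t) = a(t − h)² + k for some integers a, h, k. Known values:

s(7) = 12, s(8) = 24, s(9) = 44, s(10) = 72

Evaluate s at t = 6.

8

First differences 12, 20, 28; second difference 8 = 2a, so a = 4.
Expanding, the t-coefficient is −2ah = -8h; matching it to the data gives h = 6, and then k = 8.
So s(t) = 4(t − 6)² + 8.
s(6) = 4·0² + 8 = 8.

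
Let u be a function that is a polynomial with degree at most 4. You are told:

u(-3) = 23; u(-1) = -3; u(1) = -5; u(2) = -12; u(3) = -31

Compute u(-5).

121

Write u(t) = at^4 + bt³ + ct² + dt + e; the 5 given values yield a linear system in the 5 coefficients.
Solving, the leading coefficient vanishes, and u(t) = -t³ - 4.
Then u(-5) = 121.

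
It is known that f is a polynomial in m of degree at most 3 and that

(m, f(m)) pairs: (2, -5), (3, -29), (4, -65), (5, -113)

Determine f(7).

-245

First differences: -24, -36, -48. Second differences: -12, -12.
Level-2 differences are constant, so f has degree 2.
Fitting a degree-2 polynomial gives f(m) = -6m² + 6m + 7.
Then f(7) = -245.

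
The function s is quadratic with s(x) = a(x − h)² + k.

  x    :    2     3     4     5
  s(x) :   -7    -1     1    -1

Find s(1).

-17

First differences 6, 2, -2; second difference -4 = 2a, so a = -2.
Expanding, the x-coefficient is −2ah = 4h; matching it to the data gives h = 4, and then k = 1.
So s(x) = -2(x − 4)² + 1.
s(1) = -2·(-3)² + 1 = -17.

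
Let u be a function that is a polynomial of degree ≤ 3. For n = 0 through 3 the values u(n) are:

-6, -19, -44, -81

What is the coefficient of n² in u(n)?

-6

First differences: -13, -25, -37. Second differences: -12, -12.
Level-2 differences are constant, so u has degree 2.
Fitting a degree-2 polynomial gives u(n) = -6n² - 7n - 6.
The coefficient of n² is -6.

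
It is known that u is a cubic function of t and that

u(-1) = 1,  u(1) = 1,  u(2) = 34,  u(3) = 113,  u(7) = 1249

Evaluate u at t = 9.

2561

Write u(t) = at³ + bt² + ct + d; the 5 given values yield a linear system in the 4 coefficients.
Solving, u(t) = 3t³ + 5t² - 3t - 4.
Then u(9) = 2561.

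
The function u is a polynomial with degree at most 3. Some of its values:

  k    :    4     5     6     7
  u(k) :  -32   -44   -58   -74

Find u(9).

Write u(k) = ak³ + bk² + ck + d; the 4 given values yield a linear system in the 4 coefficients.
Solving, the leading coefficient vanishes, and u(k) = -k² - 3k - 4.
Then u(9) = -112.

-112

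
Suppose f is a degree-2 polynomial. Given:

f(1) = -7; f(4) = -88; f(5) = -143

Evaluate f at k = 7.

Write f(k) = ak² + bk + c; the 3 given values yield a linear system in the 3 coefficients.
Solving, f(k) = -7k² + 8k - 8.
Then f(7) = -295.

-295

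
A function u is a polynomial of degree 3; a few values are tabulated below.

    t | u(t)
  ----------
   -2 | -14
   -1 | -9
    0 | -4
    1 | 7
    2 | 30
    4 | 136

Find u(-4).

Write u(t) = at³ + bt² + ct + d; the 6 given values yield a linear system in the 4 coefficients.
Solving, u(t) = t³ + 3t² + 7t - 4.
Then u(-4) = -48.

-48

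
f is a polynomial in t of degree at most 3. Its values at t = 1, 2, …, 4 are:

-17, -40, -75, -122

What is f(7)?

First differences: -23, -35, -47. Second differences: -12, -12.
Level-2 differences are constant, so f has degree 2.
Fitting a degree-2 polynomial gives f(t) = -6t² - 5t - 6.
Then f(7) = -335.

-335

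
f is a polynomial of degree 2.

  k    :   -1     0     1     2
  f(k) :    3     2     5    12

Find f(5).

57

First differences: -1, 3, 7. Second differences: 4, 4.
Level-2 differences are constant, so f has degree 2.
Fitting a degree-2 polynomial gives f(k) = 2k² + k + 2.
Then f(5) = 57.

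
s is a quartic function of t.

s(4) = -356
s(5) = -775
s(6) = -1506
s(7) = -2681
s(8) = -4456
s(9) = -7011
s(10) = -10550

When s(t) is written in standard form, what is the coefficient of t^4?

-1

First differences: -419, -731, -1175, -1775, -2555, -3539. Second differences: -312, -444, -600, -780, -984. Third differences: -132, -156, -180, -204. Fourth differences: -24, -24, -24.
Level-4 differences are constant, so s has degree 4.
Fitting a degree-4 polynomial gives s(t) = -t^4 - 5t² - 5t.
The coefficient of t^4 is -1.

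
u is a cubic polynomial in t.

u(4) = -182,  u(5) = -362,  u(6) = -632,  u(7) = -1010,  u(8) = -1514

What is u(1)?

First differences: -180, -270, -378, -504. Second differences: -90, -108, -126. Third differences: -18, -18.
Level-3 differences are constant, so u has degree 3.
Fitting a degree-3 polynomial gives u(t) = -3t³ + 3t - 2.
Then u(1) = -2.

-2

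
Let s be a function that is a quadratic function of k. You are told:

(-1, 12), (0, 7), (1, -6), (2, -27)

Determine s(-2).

9

First differences: -5, -13, -21. Second differences: -8, -8.
Level-2 differences are constant, so s has degree 2.
Fitting a degree-2 polynomial gives s(k) = -4k² - 9k + 7.
Then s(-2) = 9.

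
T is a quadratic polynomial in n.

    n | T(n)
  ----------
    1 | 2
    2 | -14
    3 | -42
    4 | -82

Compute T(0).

6

First differences: -16, -28, -40. Second differences: -12, -12.
Level-2 differences are constant, so T has degree 2.
Fitting a degree-2 polynomial gives T(n) = -6n² + 2n + 6.
Then T(0) = 6.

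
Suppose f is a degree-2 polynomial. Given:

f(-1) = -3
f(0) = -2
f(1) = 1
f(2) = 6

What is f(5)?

33

First differences: 1, 3, 5. Second differences: 2, 2.
Level-2 differences are constant, so f has degree 2.
Fitting a degree-2 polynomial gives f(t) = t² + 2t - 2.
Then f(5) = 33.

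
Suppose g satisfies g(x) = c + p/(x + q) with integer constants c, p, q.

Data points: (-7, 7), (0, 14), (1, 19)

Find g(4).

(g(x) − c)(x + q) = p for each data point; the three points give a linear system in c and q, then p follows.
Solving: c = 4, q = -3, p = -30, so g(x) = 4 − 30/(x − 3).
Then g(4) = 4 − 30/1 = -26.

-26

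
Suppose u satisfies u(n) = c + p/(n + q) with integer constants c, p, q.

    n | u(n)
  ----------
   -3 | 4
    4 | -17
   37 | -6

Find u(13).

(u(n) − c)(n + q) = p for each data point; the three points give a linear system in c and q, then p follows.
Solving: c = -5, q = -1, p = -36, so u(n) = -5 − 36/(n − 1).
Then u(13) = -5 − 36/12 = -8.

-8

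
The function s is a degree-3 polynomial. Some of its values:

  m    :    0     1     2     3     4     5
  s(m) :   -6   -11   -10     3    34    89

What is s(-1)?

First differences: -5, 1, 13, 31, 55. Second differences: 6, 12, 18, 24. Third differences: 6, 6, 6.
Level-3 differences are constant, so s has degree 3.
Fitting a degree-3 polynomial gives s(m) = m³ - 6m - 6.
Then s(-1) = -1.

-1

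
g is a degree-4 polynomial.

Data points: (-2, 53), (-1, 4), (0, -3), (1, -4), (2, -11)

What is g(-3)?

Write g(t) = at^4 + bt³ + ct² + dt + e; the 5 given values yield a linear system in the 5 coefficients.
Solving, g(t) = t^4 - 4t³ + 2t² - 3.
Then g(-3) = 204.

204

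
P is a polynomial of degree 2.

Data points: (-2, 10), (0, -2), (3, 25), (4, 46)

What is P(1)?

Write P(n) = an² + bn + c; the 4 given values yield a linear system in the 3 coefficients.
Solving, P(n) = 3n² - 2.
Then P(1) = 1.

1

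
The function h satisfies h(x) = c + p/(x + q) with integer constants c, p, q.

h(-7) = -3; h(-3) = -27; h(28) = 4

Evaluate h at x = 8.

6

(h(x) − c)(x + q) = p for each data point; the three points give a linear system in c and q, then p follows.
Solving: c = 3, q = 2, p = 30, so h(x) = 3 + 30/(x + 2).
Then h(8) = 3 + 30/10 = 6.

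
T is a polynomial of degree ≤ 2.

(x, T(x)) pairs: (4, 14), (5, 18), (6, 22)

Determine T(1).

2

Write T(x) = ax² + bx + c; the 3 given values yield a linear system in the 3 coefficients.
Solving, the leading coefficient vanishes, and T(x) = 4x - 2.
Then T(1) = 2.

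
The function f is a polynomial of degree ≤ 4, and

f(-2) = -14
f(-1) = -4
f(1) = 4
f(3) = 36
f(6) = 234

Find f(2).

Write f(m) = am^4 + bm³ + cm² + dm + e; the 5 given values yield a linear system in the 5 coefficients.
Solving, the leading coefficient vanishes, and f(m) = m³ + 3m.
Then f(2) = 14.

14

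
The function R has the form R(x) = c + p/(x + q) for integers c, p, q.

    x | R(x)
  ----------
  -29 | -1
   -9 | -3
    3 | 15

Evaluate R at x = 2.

30

(R(x) − c)(x + q) = p for each data point; the three points give a linear system in c and q, then p follows.
Solving: c = 0, q = -1, p = 30, so R(x) = 30/(x − 1).
Then R(2) = 0 + 30/1 = 30.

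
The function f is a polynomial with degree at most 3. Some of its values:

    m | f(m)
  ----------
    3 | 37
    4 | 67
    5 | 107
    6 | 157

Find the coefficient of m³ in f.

First differences: 30, 40, 50. Second differences: 10, 10.
Level-2 differences are constant, so f has degree 2.
Fitting a degree-2 polynomial gives f(m) = 5m² - 5m + 7.
The coefficient of m³ is 0.

0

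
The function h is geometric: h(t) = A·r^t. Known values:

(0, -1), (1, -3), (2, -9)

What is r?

Consecutive ratio: -3/(-1) = 3, and -9/(-3) = 3, so r = 3.
Then A·3^0 = -1 gives A = -1, and h(t) = -1·3^t.

3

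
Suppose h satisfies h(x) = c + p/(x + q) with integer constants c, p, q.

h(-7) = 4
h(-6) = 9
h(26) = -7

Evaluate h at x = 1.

-12

(h(x) − c)(x + q) = p for each data point; the three points give a linear system in c and q, then p follows.
Solving: c = -6, q = 4, p = -30, so h(x) = -6 − 30/(x + 4).
Then h(1) = -6 − 30/5 = -12.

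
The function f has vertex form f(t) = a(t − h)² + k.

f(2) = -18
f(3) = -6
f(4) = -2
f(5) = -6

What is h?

4

First differences 12, 4, -4; second difference -8 = 2a, so a = -4.
Expanding, the t-coefficient is −2ah = 8h; matching it to the data gives h = 4, and then k = -2.
So f(t) = -4(t − 4)² − 2.
Hence h = 4.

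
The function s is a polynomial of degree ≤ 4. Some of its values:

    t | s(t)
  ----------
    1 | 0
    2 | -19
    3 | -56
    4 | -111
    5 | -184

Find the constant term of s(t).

1

First differences: -19, -37, -55, -73. Second differences: -18, -18, -18.
Level-2 differences are constant, so s has degree 2.
Fitting a degree-2 polynomial gives s(t) = -9t² + 8t + 1.
The constant term is s(0) = 1.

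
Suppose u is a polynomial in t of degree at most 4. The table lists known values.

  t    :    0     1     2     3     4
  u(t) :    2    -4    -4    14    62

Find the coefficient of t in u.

First differences: -6, 0, 18, 48. Second differences: 6, 18, 30. Third differences: 12, 12.
Level-3 differences are constant, so u has degree 3.
Fitting a degree-3 polynomial gives u(t) = 2t³ - 3t² - 5t + 2.
The coefficient of t is -5.

-5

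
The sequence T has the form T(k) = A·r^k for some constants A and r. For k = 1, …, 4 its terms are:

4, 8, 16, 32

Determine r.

Consecutive ratio: 8/4 = 2, and 16/8 = 2, so r = 2.
Then A·2^1 = 4 gives A = 2, and T(k) = 2·2^k.

2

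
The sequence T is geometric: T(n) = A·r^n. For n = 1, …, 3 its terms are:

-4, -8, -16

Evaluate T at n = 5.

Consecutive ratio: -8/(-4) = 2, and -16/(-8) = 2, so r = 2.
Then A·2^1 = -4 gives A = -2, and T(n) = -2·2^n.
T(5) = -2·2^5 = -64.

-64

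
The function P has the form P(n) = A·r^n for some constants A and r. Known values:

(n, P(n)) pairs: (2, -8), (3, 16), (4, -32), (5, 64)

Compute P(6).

-128

Consecutive ratio: 16/(-8) = -2, and -32/16 = -2, so r = -2.
Then A·(-2)^2 = -8 gives A = -2, and P(n) = -2·(-2)^n.
P(6) = -2·(-2)^6 = -128.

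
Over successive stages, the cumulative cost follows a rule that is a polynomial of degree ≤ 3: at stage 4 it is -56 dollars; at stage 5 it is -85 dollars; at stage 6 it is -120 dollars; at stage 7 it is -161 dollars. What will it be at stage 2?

Write the value at m as s(m).
First differences: -29, -35, -41. Second differences: -6, -6.
Level-2 differences are constant, so s has degree 2.
Fitting a degree-2 polynomial gives s(m) = -3m² - 2m.
Then s(2) = -16.

-16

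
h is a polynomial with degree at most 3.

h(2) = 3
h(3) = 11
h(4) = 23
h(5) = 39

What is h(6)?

59

First differences: 8, 12, 16. Second differences: 4, 4.
Level-2 differences are constant, so h has degree 2.
Fitting a degree-2 polynomial gives h(n) = 2n² - 2n - 1.
Then h(6) = 59.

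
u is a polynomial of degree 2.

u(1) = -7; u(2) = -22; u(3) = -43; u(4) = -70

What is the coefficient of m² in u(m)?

First differences: -15, -21, -27. Second differences: -6, -6.
Level-2 differences are constant, so u has degree 2.
Fitting a degree-2 polynomial gives u(m) = -3m² - 6m + 2.
The coefficient of m² is -3.

-3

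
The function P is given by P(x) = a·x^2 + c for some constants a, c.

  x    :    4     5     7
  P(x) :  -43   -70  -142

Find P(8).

-187

From P(4) = -43 and P(5) = -70: 16a + c = -43 and 25a + c = -70.
Subtracting: 9a = -27, so a = -3; then c = -43 − (-3)·16 = 5.
So P(x) = -3x² + 5, and P(8) = -187.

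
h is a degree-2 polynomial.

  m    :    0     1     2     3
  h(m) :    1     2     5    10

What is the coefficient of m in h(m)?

Write h(m) = am² + bm + c; the 4 given values yield a linear system in the 3 coefficients.
Solving, h(m) = m² + 1.
The coefficient of m is 0.

0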